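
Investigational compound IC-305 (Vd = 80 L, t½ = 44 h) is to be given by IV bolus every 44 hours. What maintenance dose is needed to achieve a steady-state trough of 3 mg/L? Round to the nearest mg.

τ/t½ = 44/44 ≈ 1, so f = (1/2)^(44/44) ≈ 0.500000.
Cmin,ss = (D/Vd)·f/(1−f), so D = Cmin,ss·Vd·(1−f)/f.
D = 3 × 80 × (1−f)/f ≈ 3 × 80 × 1.00000 ≈ 240.00 mg.

240 mg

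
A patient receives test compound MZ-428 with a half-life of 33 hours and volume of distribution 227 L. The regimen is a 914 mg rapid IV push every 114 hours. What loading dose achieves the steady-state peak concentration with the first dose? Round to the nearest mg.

f = (1/2)^(114/33) ≈ 0.091218; accumulation ratio R = 1/(1−f) ≈ 1.10037.
Loading dose to hit Cmax,ss on first dose: D_load = D_maint·R ≈ 914 × 1.10037 ≈ 1005.74 mg.

1006 mg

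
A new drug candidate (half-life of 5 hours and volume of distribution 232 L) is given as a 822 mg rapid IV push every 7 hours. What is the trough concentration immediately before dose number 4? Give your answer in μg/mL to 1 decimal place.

f = (1/2)^(τ/t½) = (1/2)^(7/5) ≈ 0.3789.
C₀ = D/Vd = 822/232 ≈ 3.543 μg/mL.
Before the 4th dose, 3 doses have been given. Superposition: Cmin = C₀·(f + f² + … + f^3).
≈ 3.543 × (0.3789 + 0.1436 + 0.0544) ≈ 3.543 × 0.5769 ≈ 2.044 μg/mL.

2.0 μg/mL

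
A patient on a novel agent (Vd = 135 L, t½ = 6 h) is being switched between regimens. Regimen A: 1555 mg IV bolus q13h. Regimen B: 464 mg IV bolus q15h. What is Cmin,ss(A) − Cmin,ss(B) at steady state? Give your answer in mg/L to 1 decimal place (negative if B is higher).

2.6 mg/L

Regimen A: f = (1/2)^(13/6) ≈ 0.2227; Cmin,ss = (1555/135)·f/(1−f) ≈ 3.300 mg/L.
Regimen B: f = (1/2)^(15/6) ≈ 0.1768; Cmin,ss = (464/135)·f/(1−f) ≈ 0.738 mg/L.
Difference ≈ 3.300 − 0.738 ≈ 2.562 mg/L.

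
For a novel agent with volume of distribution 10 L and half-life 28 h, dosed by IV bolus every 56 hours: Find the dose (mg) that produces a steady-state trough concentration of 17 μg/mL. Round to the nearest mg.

τ/t½ = 56/28 ≈ 2, so f = (1/2)^(56/28) ≈ 0.250000.
Cmin,ss = (D/Vd)·f/(1−f), so D = Cmin,ss·Vd·(1−f)/f.
D = 17 × 10 × (1−f)/f ≈ 17 × 10 × 3.00000 ≈ 510.00 mg.

510 mg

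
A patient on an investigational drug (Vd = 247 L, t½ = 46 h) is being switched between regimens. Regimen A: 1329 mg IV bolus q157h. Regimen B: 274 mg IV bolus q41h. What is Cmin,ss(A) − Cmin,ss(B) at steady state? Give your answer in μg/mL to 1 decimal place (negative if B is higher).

-0.7 μg/mL

Regimen A: f = (1/2)^(157/46) ≈ 0.0939; Cmin,ss = (1329/247)·f/(1−f) ≈ 0.558 μg/mL.
Regimen B: f = (1/2)^(41/46) ≈ 0.5391; Cmin,ss = (274/247)·f/(1−f) ≈ 1.298 μg/mL.
Difference ≈ 0.558 − 1.298 ≈ -0.740 μg/mL.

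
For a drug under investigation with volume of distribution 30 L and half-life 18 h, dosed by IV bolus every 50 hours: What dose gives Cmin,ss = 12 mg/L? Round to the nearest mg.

τ/t½ = 50/18 ≈ 2.7778, so f = (1/2)^(50/18) ≈ 0.145816.
Cmin,ss = (D/Vd)·f/(1−f), so D = Cmin,ss·Vd·(1−f)/f.
D = 12 × 30 × (1−f)/f ≈ 12 × 30 × 5.85796 ≈ 2108.87 mg.

2109 mg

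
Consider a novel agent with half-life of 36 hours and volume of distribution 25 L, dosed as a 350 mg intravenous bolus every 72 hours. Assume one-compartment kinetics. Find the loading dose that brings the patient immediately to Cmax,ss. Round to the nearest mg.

f = (1/2)^(72/36) ≈ 0.250000; accumulation ratio R = 1/(1−f) ≈ 1.33333.
Loading dose to hit Cmax,ss on first dose: D_load = D_maint·R ≈ 350 × 1.33333 ≈ 466.67 mg.

467 mg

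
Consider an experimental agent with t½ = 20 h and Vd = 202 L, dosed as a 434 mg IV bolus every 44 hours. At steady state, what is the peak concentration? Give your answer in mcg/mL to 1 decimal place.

2.7 mcg/mL

τ/t½ = 44/20 ≈ 2.2, so fraction remaining f = (1/2)^(44/20) ≈ 0.2176.
Accumulation ratio R = 1/(1 − f) ≈ 1/0.7824 ≈ 1.2781.
Single-dose peak C₀ = D/Vd = 434/202 ≈ 2.149 mcg/mL.
Cmax,ss = C₀/(1 − f) ≈ 2.149/0.7824 ≈ 2.747 mcg/mL.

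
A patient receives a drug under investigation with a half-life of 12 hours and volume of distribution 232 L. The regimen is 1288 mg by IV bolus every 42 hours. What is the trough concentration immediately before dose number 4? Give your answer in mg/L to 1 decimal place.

f = (1/2)^(τ/t½) = (1/2)^(42/12) ≈ 0.0884.
C₀ = D/Vd = 1288/232 ≈ 5.552 mg/L.
Before the 4th dose, 3 doses have been given. Superposition: Cmin = C₀·(f + f² + … + f^3).
≈ 5.552 × (0.0884 + 0.0078 + 0.0007) ≈ 5.552 × 0.0969 ≈ 0.538 mg/L.

0.5 mg/L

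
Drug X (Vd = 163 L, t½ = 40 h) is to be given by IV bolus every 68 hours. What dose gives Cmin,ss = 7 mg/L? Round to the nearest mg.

τ/t½ = 68/40 ≈ 1.7, so f = (1/2)^(68/40) ≈ 0.307786.
Cmin,ss = (D/Vd)·f/(1−f), so D = Cmin,ss·Vd·(1−f)/f.
D = 7 × 163 × (1−f)/f ≈ 7 × 163 × 2.24901 ≈ 2566.12 mg.

2566 mg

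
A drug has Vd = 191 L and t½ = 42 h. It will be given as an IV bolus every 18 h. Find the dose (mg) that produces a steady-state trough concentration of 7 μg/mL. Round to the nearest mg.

462 mg

τ/t½ = 18/42 ≈ 0.42857, so f = (1/2)^(18/42) ≈ 0.742997.
Cmin,ss = (D/Vd)·f/(1−f), so D = Cmin,ss·Vd·(1−f)/f.
D = 7 × 191 × (1−f)/f ≈ 7 × 191 × 0.34590 ≈ 462.47 mg.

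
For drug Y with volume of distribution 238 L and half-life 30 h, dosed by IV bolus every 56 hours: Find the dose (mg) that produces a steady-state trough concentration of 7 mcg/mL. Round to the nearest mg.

τ/t½ = 56/30 ≈ 1.8667, so f = (1/2)^(56/30) ≈ 0.274206.
Cmin,ss = (D/Vd)·f/(1−f), so D = Cmin,ss·Vd·(1−f)/f.
D = 7 × 238 × (1−f)/f ≈ 7 × 238 × 2.64689 ≈ 4409.72 mg.

4410 mg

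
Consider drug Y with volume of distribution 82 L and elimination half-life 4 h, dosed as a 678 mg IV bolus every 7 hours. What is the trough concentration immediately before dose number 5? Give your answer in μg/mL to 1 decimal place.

3.5 μg/mL

f = (1/2)^(τ/t½) = (1/2)^(7/4) ≈ 0.2973.
C₀ = D/Vd = 678/82 ≈ 8.268 μg/mL.
Before the 5th dose, 4 doses have been given. Superposition: Cmin = C₀·(f + f² + … + f^4).
≈ 8.268 × (0.2973 + 0.0884 + 0.0263 + 0.0078) ≈ 8.268 × 0.4198 ≈ 3.471 μg/mL.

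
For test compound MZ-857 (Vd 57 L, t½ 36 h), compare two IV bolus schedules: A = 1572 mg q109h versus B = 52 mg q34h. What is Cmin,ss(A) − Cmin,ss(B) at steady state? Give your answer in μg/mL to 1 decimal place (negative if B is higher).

2.9 μg/mL

Regimen A: f = (1/2)^(109/36) ≈ 0.1226; Cmin,ss = (1572/57)·f/(1−f) ≈ 3.854 μg/mL.
Regimen B: f = (1/2)^(34/36) ≈ 0.5196; Cmin,ss = (52/57)·f/(1−f) ≈ 0.987 μg/mL.
Difference ≈ 3.854 − 0.987 ≈ 2.867 μg/mL.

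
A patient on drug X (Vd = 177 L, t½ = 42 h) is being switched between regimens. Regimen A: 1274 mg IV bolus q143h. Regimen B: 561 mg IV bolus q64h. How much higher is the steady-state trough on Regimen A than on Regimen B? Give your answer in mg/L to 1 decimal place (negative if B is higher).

-0.9 mg/L

Regimen A: f = (1/2)^(143/42) ≈ 0.0944; Cmin,ss = (1274/177)·f/(1−f) ≈ 0.750 mg/L.
Regimen B: f = (1/2)^(64/42) ≈ 0.3478; Cmin,ss = (561/177)·f/(1−f) ≈ 1.690 mg/L.
Difference ≈ 0.750 − 1.690 ≈ -0.940 mg/L.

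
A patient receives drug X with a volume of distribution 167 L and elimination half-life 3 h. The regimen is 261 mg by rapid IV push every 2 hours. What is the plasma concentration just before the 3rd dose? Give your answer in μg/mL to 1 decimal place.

f = (1/2)^(τ/t½) = (1/2)^(2/3) ≈ 0.6300.
C₀ = D/Vd = 261/167 ≈ 1.563 μg/mL.
Before the 3rd dose, 2 doses have been given. Superposition: Cmin = C₀·(f + f²).
≈ 1.563 × (0.6300 + 0.3969) ≈ 1.563 × 1.0269 ≈ 1.605 μg/mL.

1.6 μg/mL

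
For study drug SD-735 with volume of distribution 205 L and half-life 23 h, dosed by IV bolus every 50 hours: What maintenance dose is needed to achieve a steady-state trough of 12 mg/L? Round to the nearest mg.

τ/t½ = 50/23 ≈ 2.1739, so f = (1/2)^(50/23) ≈ 0.221609.
Cmin,ss = (D/Vd)·f/(1−f), so D = Cmin,ss·Vd·(1−f)/f.
D = 12 × 205 × (1−f)/f ≈ 12 × 205 × 3.51245 ≈ 8640.63 mg.

8641 mg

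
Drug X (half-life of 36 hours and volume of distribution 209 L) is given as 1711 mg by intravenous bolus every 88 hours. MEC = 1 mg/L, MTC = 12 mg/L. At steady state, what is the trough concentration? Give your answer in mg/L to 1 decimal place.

1.8 mg/L

Over one 88-h interval, 88/36 ≈ 2.4444 half-lives elapse, leaving f ≈ 0.1837 of each dose.
At steady state, accumulation factor R = 1/(1 − e^(−kτ)) ≈ 1.2250.
Single-dose peak C₀ = D/Vd = 1711/209 ≈ 8.187 mg/L.
Cmax,ss = C₀/(1 − f) ≈ 8.187/0.8163 ≈ 10.029 mg/L.
One interval later, Cmin,ss = Cmax,ss·e^(−kτ) ≈ 10.029 × 0.1837 ≈ 1.842 mg/L.
Trough 1.8 mg/L vs MEC 1 mg/L: adequate.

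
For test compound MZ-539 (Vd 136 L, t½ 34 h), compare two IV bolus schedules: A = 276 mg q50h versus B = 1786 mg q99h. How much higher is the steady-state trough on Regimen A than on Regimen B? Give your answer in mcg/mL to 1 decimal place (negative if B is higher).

-0.9 mcg/mL

Regimen A: f = (1/2)^(50/34) ≈ 0.3608; Cmin,ss = (276/136)·f/(1−f) ≈ 1.146 mcg/mL.
Regimen B: f = (1/2)^(99/34) ≈ 0.1329; Cmin,ss = (1786/136)·f/(1−f) ≈ 2.013 mcg/mL.
Difference ≈ 1.146 − 2.013 ≈ -0.867 mcg/mL.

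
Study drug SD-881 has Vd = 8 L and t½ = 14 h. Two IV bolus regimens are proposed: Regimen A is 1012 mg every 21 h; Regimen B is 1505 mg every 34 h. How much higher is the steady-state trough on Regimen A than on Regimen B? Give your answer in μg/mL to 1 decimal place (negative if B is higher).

26.3 μg/mL

Regimen A: f = (1/2)^(21/14) ≈ 0.3536; Cmin,ss = (1012/8)·f/(1−f) ≈ 69.199 μg/mL.
Regimen B: f = (1/2)^(34/14) ≈ 0.1857; Cmin,ss = (1505/8)·f/(1−f) ≈ 42.902 μg/mL.
Difference ≈ 69.199 − 42.902 ≈ 26.297 μg/mL.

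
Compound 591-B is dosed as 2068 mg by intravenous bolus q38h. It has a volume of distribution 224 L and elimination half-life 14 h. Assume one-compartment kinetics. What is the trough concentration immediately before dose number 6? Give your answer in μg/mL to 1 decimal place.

1.7 μg/mL

f = (1/2)^(τ/t½) = (1/2)^(38/14) ≈ 0.1524.
C₀ = D/Vd = 2068/224 ≈ 9.232 μg/mL.
Before the 6th dose, 5 doses have been given. Superposition: Cmin = C₀·(f + f² + … + f^5).
≈ 9.232 × (0.1524 + 0.0232 + 0.0035 + 0.0005 + 0.0001) ≈ 9.232 × 0.1797 ≈ 1.659 μg/mL.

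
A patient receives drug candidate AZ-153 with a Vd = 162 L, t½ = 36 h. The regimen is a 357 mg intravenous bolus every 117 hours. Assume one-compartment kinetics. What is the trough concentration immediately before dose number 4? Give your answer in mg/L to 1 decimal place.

0.3 mg/L

f = (1/2)^(τ/t½) = (1/2)^(117/36) ≈ 0.1051.
C₀ = D/Vd = 357/162 ≈ 2.204 mg/L.
Before the 4th dose, 3 doses have been given. Superposition: Cmin = C₀·(f + f² + … + f^3).
≈ 2.204 × (0.1051 + 0.0110 + 0.0012) ≈ 2.204 × 0.1173 ≈ 0.259 mg/L.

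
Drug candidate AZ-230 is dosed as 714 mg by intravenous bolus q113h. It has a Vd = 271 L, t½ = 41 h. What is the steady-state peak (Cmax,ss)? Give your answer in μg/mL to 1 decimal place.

k = ln2/t½ = ln2/41 ≈ 0.016906 h⁻¹; fraction remaining f = e^(−kτ) = e^(−0.016906×113) ≈ 0.1480.
Accumulation ratio R = 1/(1 − f) ≈ 1/0.8520 ≈ 1.1737.
Each bolus raises the concentration by D/Vd = 714/271 ≈ 2.635 μg/mL.
Steady-state peak Cmax,ss = C₀·R ≈ 2.635 × 1.1737 ≈ 3.093 μg/mL.

3.1 μg/mL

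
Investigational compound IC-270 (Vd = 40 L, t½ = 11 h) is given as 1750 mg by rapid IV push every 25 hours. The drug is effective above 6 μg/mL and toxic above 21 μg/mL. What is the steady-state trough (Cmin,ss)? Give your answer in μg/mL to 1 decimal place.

Over one 25-h interval, 25/11 ≈ 2.2727 half-lives elapse, leaving f ≈ 0.2069 of each dose.
Accumulation ratio R = 1/(1 − f) ≈ 1/0.7931 ≈ 1.2609.
Single-dose peak C₀ = D/Vd = 1750/40 ≈ 43.750 μg/mL.
Steady-state peak Cmax,ss = C₀·R ≈ 43.750 × 1.2609 ≈ 55.164 μg/mL.
One interval later, Cmin,ss = Cmax,ss·e^(−kτ) ≈ 55.164 × 0.2069 ≈ 11.413 μg/mL.
Trough 11.4 μg/mL vs MEC 6 μg/mL: adequate.

11.4 μg/mL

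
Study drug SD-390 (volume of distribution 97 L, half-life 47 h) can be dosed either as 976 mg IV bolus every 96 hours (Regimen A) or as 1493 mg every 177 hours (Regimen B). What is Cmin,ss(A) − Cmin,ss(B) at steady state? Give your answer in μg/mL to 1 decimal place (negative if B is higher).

Regimen A: f = (1/2)^(96/47) ≈ 0.2427; Cmin,ss = (976/97)·f/(1−f) ≈ 3.225 μg/mL.
Regimen B: f = (1/2)^(177/47) ≈ 0.0735; Cmin,ss = (1493/97)·f/(1−f) ≈ 1.221 μg/mL.
Difference ≈ 3.225 − 1.221 ≈ 2.004 μg/mL.

2.0 μg/mL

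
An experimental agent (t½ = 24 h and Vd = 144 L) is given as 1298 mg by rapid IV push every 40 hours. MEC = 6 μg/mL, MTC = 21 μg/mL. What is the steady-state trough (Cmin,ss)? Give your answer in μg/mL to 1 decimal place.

Over one 40-h interval, 40/24 ≈ 1.6667 half-lives elapse, leaving f ≈ 0.3150 of each dose.
Each bolus raises the concentration by D/Vd = 1298/144 ≈ 9.014 μg/mL.
Steady-state trough Cmin,ss = C₀·f/(1−f) ≈ 9.014 × 0.3150/0.6850 ≈ 4.145 μg/mL.
Trough 4.1 μg/mL vs MEC 6 μg/mL: subtherapeutic.

4.1 μg/mL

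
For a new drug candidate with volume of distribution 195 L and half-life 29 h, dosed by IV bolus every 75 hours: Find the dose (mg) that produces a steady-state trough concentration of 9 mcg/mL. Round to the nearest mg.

τ/t½ = 75/29 ≈ 2.5862, so f = (1/2)^(75/29) ≈ 0.166523.
Cmin,ss = (D/Vd)·f/(1−f), so D = Cmin,ss·Vd·(1−f)/f.
D = 9 × 195 × (1−f)/f ≈ 9 × 195 × 5.00518 ≈ 8784.09 mg.

8784 mg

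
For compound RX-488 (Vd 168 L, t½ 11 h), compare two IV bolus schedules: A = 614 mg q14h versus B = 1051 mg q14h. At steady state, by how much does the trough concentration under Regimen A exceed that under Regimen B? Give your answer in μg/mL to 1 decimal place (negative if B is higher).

-1.8 μg/mL

Regimen A: f = (1/2)^(14/11) ≈ 0.4139; Cmin,ss = (614/168)·f/(1−f) ≈ 2.581 μg/mL.
Regimen B: f = (1/2)^(14/11) ≈ 0.4139; Cmin,ss = (1051/168)·f/(1−f) ≈ 4.418 μg/mL.
Difference ≈ 2.581 − 4.418 ≈ -1.837 μg/mL.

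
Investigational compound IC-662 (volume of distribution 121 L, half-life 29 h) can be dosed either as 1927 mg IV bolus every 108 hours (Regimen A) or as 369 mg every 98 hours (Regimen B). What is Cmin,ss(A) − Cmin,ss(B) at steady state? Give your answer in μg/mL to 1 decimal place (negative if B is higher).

1.0 μg/mL

Regimen A: f = (1/2)^(108/29) ≈ 0.0757; Cmin,ss = (1927/121)·f/(1−f) ≈ 1.304 μg/mL.
Regimen B: f = (1/2)^(98/29) ≈ 0.0961; Cmin,ss = (369/121)·f/(1−f) ≈ 0.324 μg/mL.
Difference ≈ 1.304 − 0.324 ≈ 0.980 μg/mL.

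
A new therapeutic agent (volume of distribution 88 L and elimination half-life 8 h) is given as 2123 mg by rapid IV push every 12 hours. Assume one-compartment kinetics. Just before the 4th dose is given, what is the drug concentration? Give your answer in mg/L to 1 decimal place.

12.6 mg/L

f = (1/2)^(τ/t½) = (1/2)^(12/8) ≈ 0.3536.
C₀ = D/Vd = 2123/88 ≈ 24.125 mg/L.
Before the 4th dose, 3 doses have been given. Superposition: Cmin = C₀·(f + f² + … + f^3).
≈ 24.125 × (0.3536 + 0.1250 + 0.0442) ≈ 24.125 × 0.5228 ≈ 12.613 mg/L.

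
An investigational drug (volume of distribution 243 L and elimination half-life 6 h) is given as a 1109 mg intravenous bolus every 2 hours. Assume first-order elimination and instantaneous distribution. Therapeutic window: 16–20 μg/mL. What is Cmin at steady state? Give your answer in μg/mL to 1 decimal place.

17.6 μg/mL

τ/t½ = 2/6 ≈ 0.33333, so fraction remaining f = (1/2)^(2/6) ≈ 0.7937.
Accumulation ratio R = 1/(1 − f) ≈ 1/0.2063 ≈ 4.8473.
Single-dose peak C₀ = D/Vd = 1109/243 ≈ 4.564 μg/mL.
Steady-state peak Cmax,ss = C₀·R ≈ 4.564 × 4.8473 ≈ 22.123 μg/mL.
Steady-state trough Cmin,ss = Cmax,ss·f ≈ 22.123 × 0.7937 ≈ 17.559 μg/mL.
Trough 17.6 μg/mL vs MEC 16 μg/mL: adequate.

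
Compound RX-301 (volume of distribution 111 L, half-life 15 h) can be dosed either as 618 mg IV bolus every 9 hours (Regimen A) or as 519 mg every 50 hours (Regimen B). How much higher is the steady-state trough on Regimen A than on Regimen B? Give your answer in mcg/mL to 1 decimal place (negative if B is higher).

10.3 mcg/mL

Regimen A: f = (1/2)^(9/15) ≈ 0.6598; Cmin,ss = (618/111)·f/(1−f) ≈ 10.798 mcg/mL.
Regimen B: f = (1/2)^(50/15) ≈ 0.0992; Cmin,ss = (519/111)·f/(1−f) ≈ 0.515 mcg/mL.
Difference ≈ 10.798 − 0.515 ≈ 10.283 mcg/mL.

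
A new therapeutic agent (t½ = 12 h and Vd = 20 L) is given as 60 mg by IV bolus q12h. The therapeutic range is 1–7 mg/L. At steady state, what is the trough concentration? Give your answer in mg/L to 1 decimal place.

3.0 mg/L

τ = 12 h = 1 half-life, so f = (1/2)^1 = 0.5.
At steady state, R = 1/(1 − 0.5) = 2/1.
Single-dose peak C₀ = D/Vd = 60/20 = 3 mg/L.
Steady-state peak Cmax,ss = C₀·R = 3 × 2/1 ≈ 6.000 mg/L.
Steady-state trough Cmin,ss = Cmax,ss·f ≈ 6.000 × 0.5 ≈ 3.000 mg/L.
Trough 3.0 mg/L vs MEC 1 mg/L: adequate.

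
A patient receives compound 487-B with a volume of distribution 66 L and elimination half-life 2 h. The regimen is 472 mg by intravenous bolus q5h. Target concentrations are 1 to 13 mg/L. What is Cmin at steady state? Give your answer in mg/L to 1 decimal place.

1.5 mg/L

τ/t½ = 5/2 ≈ 2.5, so fraction remaining f = (1/2)^(5/2) ≈ 0.1768.
Each bolus raises the concentration by D/Vd = 472/66 ≈ 7.152 mg/L.
Steady-state trough Cmin,ss = C₀·f/(1−f) ≈ 7.152 × 0.1768/0.8232 ≈ 1.536 mg/L.
Trough 1.5 mg/L vs MEC 1 mg/L: adequate.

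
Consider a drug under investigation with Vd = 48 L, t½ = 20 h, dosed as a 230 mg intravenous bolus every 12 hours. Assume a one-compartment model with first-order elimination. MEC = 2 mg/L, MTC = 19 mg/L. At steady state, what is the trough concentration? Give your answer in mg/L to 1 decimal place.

τ/t½ = 12/20 ≈ 0.6, so fraction remaining f = (1/2)^(12/20) ≈ 0.6598.
Each bolus raises the concentration by D/Vd = 230/48 ≈ 4.792 mg/L.
Steady-state trough Cmin,ss = C₀·f/(1−f) ≈ 4.792 × 0.6598/0.3402 ≈ 9.294 mg/L.
Trough 9.3 mg/L vs MEC 2 mg/L: adequate.

9.3 mg/L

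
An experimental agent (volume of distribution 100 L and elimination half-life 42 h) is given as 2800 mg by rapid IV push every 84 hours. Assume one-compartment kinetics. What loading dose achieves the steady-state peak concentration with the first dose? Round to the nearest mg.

3733 mg

f = (1/2)^(84/42) ≈ 0.250000; accumulation ratio R = 1/(1−f) ≈ 1.33333.
Loading dose to hit Cmax,ss on first dose: D_load = D_maint·R ≈ 2800 × 1.33333 ≈ 3733.32 mg.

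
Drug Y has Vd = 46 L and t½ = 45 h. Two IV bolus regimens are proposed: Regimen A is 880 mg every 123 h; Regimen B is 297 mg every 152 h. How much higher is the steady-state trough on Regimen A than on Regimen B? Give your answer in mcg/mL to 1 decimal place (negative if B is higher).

Regimen A: f = (1/2)^(123/45) ≈ 0.1504; Cmin,ss = (880/46)·f/(1−f) ≈ 3.387 mcg/mL.
Regimen B: f = (1/2)^(152/45) ≈ 0.0962; Cmin,ss = (297/46)·f/(1−f) ≈ 0.687 mcg/mL.
Difference ≈ 3.387 − 0.687 ≈ 2.700 mcg/mL.

2.7 mcg/mL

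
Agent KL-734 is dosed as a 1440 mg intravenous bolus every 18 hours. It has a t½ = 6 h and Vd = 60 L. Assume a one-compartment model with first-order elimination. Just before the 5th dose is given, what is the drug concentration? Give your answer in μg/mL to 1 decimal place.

f = (1/2)^(τ/t½) = (1/2)^(18/6) ≈ 0.1250.
C₀ = D/Vd = 1440/60 ≈ 24.000 μg/mL.
Before the 5th dose, 4 doses have been given. Superposition: Cmin = C₀·(f + f² + … + f^4).
≈ 24.000 × (0.1250 + 0.0156 + 0.0020 + 0.0002) ≈ 24.000 × 0.1428 ≈ 3.427 μg/mL.

3.4 μg/mL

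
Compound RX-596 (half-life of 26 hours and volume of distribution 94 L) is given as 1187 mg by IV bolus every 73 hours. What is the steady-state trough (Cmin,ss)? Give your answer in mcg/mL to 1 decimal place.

Over one 73-h interval, 73/26 ≈ 2.8077 half-lives elapse, leaving f ≈ 0.1428 of each dose.
Single-dose peak C₀ = D/Vd = 1187/94 ≈ 12.628 mcg/mL.
Steady-state trough Cmin,ss = C₀·f/(1−f) ≈ 12.628 × 0.1428/0.8572 ≈ 2.104 mcg/mL.

2.1 mcg/mL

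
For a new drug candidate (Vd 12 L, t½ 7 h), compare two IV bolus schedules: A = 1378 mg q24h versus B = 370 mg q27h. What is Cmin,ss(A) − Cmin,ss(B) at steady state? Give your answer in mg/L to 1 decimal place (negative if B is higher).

9.5 mg/L

Regimen A: f = (1/2)^(24/7) ≈ 0.0929; Cmin,ss = (1378/12)·f/(1−f) ≈ 11.761 mg/L.
Regimen B: f = (1/2)^(27/7) ≈ 0.0690; Cmin,ss = (370/12)·f/(1−f) ≈ 2.285 mg/L.
Difference ≈ 11.761 − 2.285 ≈ 9.476 mg/L.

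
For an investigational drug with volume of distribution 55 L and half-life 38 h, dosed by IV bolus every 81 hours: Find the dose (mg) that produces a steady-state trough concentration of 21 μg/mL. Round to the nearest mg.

τ/t½ = 81/38 ≈ 2.1316, so f = (1/2)^(81/38) ≈ 0.228208.
Cmin,ss = (D/Vd)·f/(1−f), so D = Cmin,ss·Vd·(1−f)/f.
D = 21 × 55 × (1−f)/f ≈ 21 × 55 × 3.38197 ≈ 3906.18 mg.

3906 mg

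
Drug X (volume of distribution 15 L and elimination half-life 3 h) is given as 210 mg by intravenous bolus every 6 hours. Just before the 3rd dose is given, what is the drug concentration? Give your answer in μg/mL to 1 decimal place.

f = (1/2)^(τ/t½) = (1/2)^(6/3) ≈ 0.2500.
C₀ = D/Vd = 210/15 ≈ 14.000 μg/mL.
Before the 3rd dose, 2 doses have been given. Superposition: Cmin = C₀·(f + f²).
≈ 14.000 × (0.2500 + 0.0625) ≈ 14.000 × 0.3125 ≈ 4.375 μg/mL.

4.4 μg/mL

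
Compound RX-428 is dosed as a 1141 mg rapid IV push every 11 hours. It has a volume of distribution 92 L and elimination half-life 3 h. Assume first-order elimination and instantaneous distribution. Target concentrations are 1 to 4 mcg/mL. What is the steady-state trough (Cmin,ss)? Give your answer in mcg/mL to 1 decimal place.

1.1 mcg/mL

τ/t½ = 11/3 ≈ 3.6667, so fraction remaining f = (1/2)^(11/3) ≈ 0.0787.
At steady state, accumulation factor R = 1/(1 − e^(−kτ)) ≈ 1.0854.
Each bolus raises the concentration by D/Vd = 1141/92 ≈ 12.402 mcg/mL.
Cmax,ss = C₀/(1 − f) ≈ 12.402/0.9213 ≈ 13.461 mcg/mL.
One interval later, Cmin,ss = Cmax,ss·e^(−kτ) ≈ 13.461 × 0.0787 ≈ 1.059 mcg/mL.
Trough 1.1 mcg/mL vs MEC 1 mcg/mL: adequate.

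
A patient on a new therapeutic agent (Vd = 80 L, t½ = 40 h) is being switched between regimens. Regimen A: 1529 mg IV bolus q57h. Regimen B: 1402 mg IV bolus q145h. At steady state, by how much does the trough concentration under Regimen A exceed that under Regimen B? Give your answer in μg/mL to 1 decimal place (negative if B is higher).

Regimen A: f = (1/2)^(57/40) ≈ 0.3724; Cmin,ss = (1529/80)·f/(1−f) ≈ 11.341 μg/mL.
Regimen B: f = (1/2)^(145/40) ≈ 0.0811; Cmin,ss = (1402/80)·f/(1−f) ≈ 1.547 μg/mL.
Difference ≈ 11.341 − 1.547 ≈ 9.794 μg/mL.

9.8 μg/mL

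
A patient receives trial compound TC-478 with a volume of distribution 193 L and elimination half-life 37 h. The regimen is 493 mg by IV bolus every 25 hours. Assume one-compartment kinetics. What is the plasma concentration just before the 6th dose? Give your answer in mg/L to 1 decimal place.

f = (1/2)^(τ/t½) = (1/2)^(25/37) ≈ 0.6260.
C₀ = D/Vd = 493/193 ≈ 2.554 mg/L.
Before the 6th dose, 5 doses have been given. Superposition: Cmin = C₀·(f + f² + … + f^5).
≈ 2.554 × (0.6260 + 0.3919 + 0.2453 + 0.1536 + 0.0961) ≈ 2.554 × 1.5129 ≈ 3.864 mg/L.

3.9 mg/L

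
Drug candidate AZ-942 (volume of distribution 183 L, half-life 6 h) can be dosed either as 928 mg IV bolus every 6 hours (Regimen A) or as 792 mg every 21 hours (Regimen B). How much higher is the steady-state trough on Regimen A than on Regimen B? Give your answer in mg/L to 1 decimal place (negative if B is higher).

4.7 mg/L

Regimen A: f = (1/2)^(6/6) ≈ 0.5000; Cmin,ss = (928/183)·f/(1−f) ≈ 5.071 mg/L.
Regimen B: f = (1/2)^(21/6) ≈ 0.0884; Cmin,ss = (792/183)·f/(1−f) ≈ 0.420 mg/L.
Difference ≈ 5.071 − 0.420 ≈ 4.651 mg/L.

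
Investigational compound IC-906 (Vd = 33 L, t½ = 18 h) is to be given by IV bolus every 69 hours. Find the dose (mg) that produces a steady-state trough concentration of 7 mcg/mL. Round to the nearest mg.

3062 mg

τ/t½ = 69/18 ≈ 3.8333, so f = (1/2)^(69/18) ≈ 0.070154.
Cmin,ss = (D/Vd)·f/(1−f), so D = Cmin,ss·Vd·(1−f)/f.
D = 7 × 33 × (1−f)/f ≈ 7 × 33 × 13.25435 ≈ 3061.75 mg.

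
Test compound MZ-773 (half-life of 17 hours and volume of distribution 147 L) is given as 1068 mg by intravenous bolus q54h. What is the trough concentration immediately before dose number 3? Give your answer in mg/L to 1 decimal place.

0.9 mg/L

f = (1/2)^(τ/t½) = (1/2)^(54/17) ≈ 0.1106.
C₀ = D/Vd = 1068/147 ≈ 7.265 mg/L.
Before the 3rd dose, 2 doses have been given. Superposition: Cmin = C₀·(f + f²).
≈ 7.265 × (0.1106 + 0.0122) ≈ 7.265 × 0.1228 ≈ 0.892 mg/L.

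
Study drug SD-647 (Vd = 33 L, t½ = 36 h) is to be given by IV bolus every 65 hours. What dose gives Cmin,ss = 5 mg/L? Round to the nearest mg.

τ/t½ = 65/36 ≈ 1.8056, so f = (1/2)^(65/36) ≈ 0.286071.
Cmin,ss = (D/Vd)·f/(1−f), so D = Cmin,ss·Vd·(1−f)/f.
D = 5 × 33 × (1−f)/f ≈ 5 × 33 × 2.49564 ≈ 411.78 mg.

412 mg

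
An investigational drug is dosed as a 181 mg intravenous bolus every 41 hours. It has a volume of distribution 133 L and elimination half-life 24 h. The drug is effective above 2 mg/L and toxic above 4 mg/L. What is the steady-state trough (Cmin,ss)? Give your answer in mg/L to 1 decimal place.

τ/t½ = 41/24 ≈ 1.7083, so fraction remaining f = (1/2)^(41/24) ≈ 0.3060.
Each bolus raises the concentration by D/Vd = 181/133 ≈ 1.361 mg/L.
Steady-state trough Cmin,ss = C₀·f/(1−f) ≈ 1.361 × 0.3060/0.6940 ≈ 0.600 mg/L.
Trough 0.6 mg/L vs MEC 2 mg/L: subtherapeutic.

0.6 mg/L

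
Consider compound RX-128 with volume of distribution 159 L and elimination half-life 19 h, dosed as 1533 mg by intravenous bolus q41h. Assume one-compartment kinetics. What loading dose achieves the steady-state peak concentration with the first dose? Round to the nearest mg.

1976 mg

f = (1/2)^(41/19) ≈ 0.224083; accumulation ratio R = 1/(1−f) ≈ 1.28880.
Loading dose to hit Cmax,ss on first dose: D_load = D_maint·R ≈ 1533 × 1.28880 ≈ 1975.73 mg.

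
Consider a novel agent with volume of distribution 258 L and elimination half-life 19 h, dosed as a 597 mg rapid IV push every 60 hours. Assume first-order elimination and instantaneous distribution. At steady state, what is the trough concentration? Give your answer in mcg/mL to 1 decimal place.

0.3 mcg/mL

Over one 60-h interval, 60/19 ≈ 3.1579 half-lives elapse, leaving f ≈ 0.1120 of each dose.
Accumulation ratio R = 1/(1 − f) ≈ 1/0.8880 ≈ 1.1261.
Each bolus raises the concentration by D/Vd = 597/258 ≈ 2.314 mcg/mL.
Steady-state peak Cmax,ss = C₀·R ≈ 2.314 × 1.1261 ≈ 2.606 mcg/mL.
One interval later, Cmin,ss = Cmax,ss·e^(−kτ) ≈ 2.606 × 0.1120 ≈ 0.292 mcg/mL.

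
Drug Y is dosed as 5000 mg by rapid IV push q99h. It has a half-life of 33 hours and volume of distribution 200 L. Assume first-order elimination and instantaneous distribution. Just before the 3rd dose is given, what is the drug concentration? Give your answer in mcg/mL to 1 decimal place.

f = (1/2)^(τ/t½) = (1/2)^(99/33) ≈ 0.1250.
C₀ = D/Vd = 5000/200 ≈ 25.000 mcg/mL.
Before the 3rd dose, 2 doses have been given. Superposition: Cmin = C₀·(f + f²).
≈ 25.000 × (0.1250 + 0.0156) ≈ 25.000 × 0.1406 ≈ 3.515 mcg/mL.

3.5 mcg/mL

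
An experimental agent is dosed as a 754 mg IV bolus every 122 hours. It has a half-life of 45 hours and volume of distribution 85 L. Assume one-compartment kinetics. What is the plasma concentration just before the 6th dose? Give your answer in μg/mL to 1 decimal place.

f = (1/2)^(τ/t½) = (1/2)^(122/45) ≈ 0.1527.
C₀ = D/Vd = 754/85 ≈ 8.871 μg/mL.
Before the 6th dose, 5 doses have been given. Superposition: Cmin = C₀·(f + f² + … + f^5).
≈ 8.871 × (0.1527 + 0.0233 + 0.0036 + 0.0005 + 0.0001) ≈ 8.871 × 0.1802 ≈ 1.599 μg/mL.

1.6 μg/mL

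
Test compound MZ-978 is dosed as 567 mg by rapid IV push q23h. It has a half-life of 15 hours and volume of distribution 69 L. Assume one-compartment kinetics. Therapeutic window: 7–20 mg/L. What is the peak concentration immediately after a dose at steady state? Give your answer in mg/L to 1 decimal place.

12.6 mg/L

k = ln2/t½ = ln2/15 ≈ 0.046210 h⁻¹; fraction remaining f = e^(−kτ) = e^(−0.046210×23) ≈ 0.3455.
At steady state, accumulation factor R = 1/(1 − e^(−kτ)) ≈ 1.5279.
Each bolus raises the concentration by D/Vd = 567/69 ≈ 8.217 mg/L.
Steady-state peak Cmax,ss = C₀·R ≈ 8.217 × 1.5279 ≈ 12.555 mg/L.
Peak 12.6 mg/L vs MTC 20 mg/L: below toxic threshold.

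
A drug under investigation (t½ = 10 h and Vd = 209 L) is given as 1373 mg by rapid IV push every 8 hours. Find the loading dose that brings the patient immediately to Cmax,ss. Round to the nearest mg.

3226 mg

f = (1/2)^(8/10) ≈ 0.574349; accumulation ratio R = 1/(1−f) ≈ 2.34934.
Loading dose to hit Cmax,ss on first dose: D_load = D_maint·R ≈ 1373 × 2.34934 ≈ 3225.64 mg.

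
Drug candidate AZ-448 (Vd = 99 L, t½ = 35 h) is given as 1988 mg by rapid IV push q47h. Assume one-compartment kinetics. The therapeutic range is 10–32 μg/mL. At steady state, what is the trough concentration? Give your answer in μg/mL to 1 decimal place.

τ/t½ = 47/35 ≈ 1.3429, so fraction remaining f = (1/2)^(47/35) ≈ 0.3942.
At steady state, accumulation factor R = 1/(1 − e^(−kτ)) ≈ 1.6507.
Each bolus raises the concentration by D/Vd = 1988/99 ≈ 20.081 μg/mL.
Cmax,ss = C₀/(1 − f) ≈ 20.081/0.6058 ≈ 33.148 μg/mL.
Steady-state trough Cmin,ss = Cmax,ss·f ≈ 33.148 × 0.3942 ≈ 13.067 μg/mL.
Trough 13.1 μg/mL vs MEC 10 μg/mL: adequate.

13.1 μg/mL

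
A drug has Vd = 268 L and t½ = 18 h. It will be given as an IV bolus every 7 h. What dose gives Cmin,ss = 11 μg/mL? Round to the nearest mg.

912 mg

τ/t½ = 7/18 ≈ 0.38889, so f = (1/2)^(7/18) ≈ 0.763718.
Cmin,ss = (D/Vd)·f/(1−f), so D = Cmin,ss·Vd·(1−f)/f.
D = 11 × 268 × (1−f)/f ≈ 11 × 268 × 0.30938 ≈ 912.05 mg.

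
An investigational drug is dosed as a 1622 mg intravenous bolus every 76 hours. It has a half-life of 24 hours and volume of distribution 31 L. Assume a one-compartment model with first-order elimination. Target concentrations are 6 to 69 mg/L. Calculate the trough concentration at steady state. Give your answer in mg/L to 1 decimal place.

6.6 mg/L

k = ln2/t½ = ln2/24 ≈ 0.028881 h⁻¹; fraction remaining f = e^(−kτ) = e^(−0.028881×76) ≈ 0.1114.
At steady state, accumulation factor R = 1/(1 − e^(−kτ)) ≈ 1.1254.
Single-dose peak C₀ = D/Vd = 1622/31 ≈ 52.323 mg/L.
Cmax,ss = C₀/(1 − f) ≈ 52.323/0.8886 ≈ 58.883 mg/L.
One interval later, Cmin,ss = Cmax,ss·e^(−kτ) ≈ 58.883 × 0.1114 ≈ 6.560 mg/L.
Trough 6.6 mg/L vs MEC 6 mg/L: adequate.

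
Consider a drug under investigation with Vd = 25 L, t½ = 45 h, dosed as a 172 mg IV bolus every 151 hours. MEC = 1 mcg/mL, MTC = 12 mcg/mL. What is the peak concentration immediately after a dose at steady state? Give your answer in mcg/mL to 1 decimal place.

7.6 mcg/mL

τ/t½ = 151/45 ≈ 3.3556, so fraction remaining f = (1/2)^(151/45) ≈ 0.0977.
At steady state, accumulation factor R = 1/(1 − e^(−kτ)) ≈ 1.1083.
Each bolus raises the concentration by D/Vd = 172/25 ≈ 6.880 mcg/mL.
Steady-state peak Cmax,ss = C₀·R ≈ 6.880 × 1.1083 ≈ 7.625 mcg/mL.
Peak 7.6 mcg/mL vs MTC 12 mcg/mL: below toxic threshold.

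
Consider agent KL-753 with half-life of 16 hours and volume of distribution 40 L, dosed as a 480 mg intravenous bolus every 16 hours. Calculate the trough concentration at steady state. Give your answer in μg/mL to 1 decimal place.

The dosing interval is 1 half-life, so f = 2^(−1) = 0.5.
At steady state, R = 1/(1 − 0.5) = 2/1.
Single-dose peak C₀ = D/Vd = 480/40 = 12 μg/mL.
Steady-state peak Cmax,ss = C₀·R = 12 × 2/1 ≈ 24.000 μg/mL.
Steady-state trough Cmin,ss = Cmax,ss·f ≈ 24.000 × 0.5 ≈ 12.000 μg/mL.

12.0 μg/mL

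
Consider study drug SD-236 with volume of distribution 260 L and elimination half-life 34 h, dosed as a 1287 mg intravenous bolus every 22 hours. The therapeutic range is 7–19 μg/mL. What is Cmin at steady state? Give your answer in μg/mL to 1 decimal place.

Over one 22-h interval, 22/34 ≈ 0.64706 half-lives elapse, leaving f ≈ 0.6386 of each dose.
Each bolus raises the concentration by D/Vd = 1287/260 ≈ 4.950 μg/mL.
Steady-state trough Cmin,ss = C₀·f/(1−f) ≈ 4.950 × 0.6386/0.3614 ≈ 8.747 μg/mL.
Trough 8.7 μg/mL vs MEC 7 μg/mL: adequate.

8.7 μg/mL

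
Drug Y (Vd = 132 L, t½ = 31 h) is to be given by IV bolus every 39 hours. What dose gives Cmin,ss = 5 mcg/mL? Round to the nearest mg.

919 mg

τ/t½ = 39/31 ≈ 1.2581, so f = (1/2)^(39/31) ≈ 0.418105.
Cmin,ss = (D/Vd)·f/(1−f), so D = Cmin,ss·Vd·(1−f)/f.
D = 5 × 132 × (1−f)/f ≈ 5 × 132 × 1.39174 ≈ 918.55 mg.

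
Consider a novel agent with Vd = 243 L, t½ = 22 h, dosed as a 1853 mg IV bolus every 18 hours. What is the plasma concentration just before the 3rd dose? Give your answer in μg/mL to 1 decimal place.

6.8 μg/mL

f = (1/2)^(τ/t½) = (1/2)^(18/22) ≈ 0.5672.
C₀ = D/Vd = 1853/243 ≈ 7.626 μg/mL.
Before the 3rd dose, 2 doses have been given. Superposition: Cmin = C₀·(f + f²).
≈ 7.626 × (0.5672 + 0.3217) ≈ 7.626 × 0.8889 ≈ 6.779 μg/mL.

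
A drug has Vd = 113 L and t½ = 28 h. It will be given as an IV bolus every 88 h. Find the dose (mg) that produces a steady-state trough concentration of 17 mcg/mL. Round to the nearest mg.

15047 mg

τ/t½ = 88/28 ≈ 3.1429, so f = (1/2)^(88/28) ≈ 0.113215.
Cmin,ss = (D/Vd)·f/(1−f), so D = Cmin,ss·Vd·(1−f)/f.
D = 17 × 113 × (1−f)/f ≈ 17 × 113 × 7.83275 ≈ 15046.71 mg.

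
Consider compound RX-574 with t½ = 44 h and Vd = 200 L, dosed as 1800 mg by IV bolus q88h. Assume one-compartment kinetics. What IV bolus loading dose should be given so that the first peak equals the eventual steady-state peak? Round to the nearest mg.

f = (1/2)^(88/44) ≈ 0.250000; accumulation ratio R = 1/(1−f) ≈ 1.33333.
Loading dose to hit Cmax,ss on first dose: D_load = D_maint·R ≈ 1800 × 1.33333 ≈ 2399.99 mg.

2400 mg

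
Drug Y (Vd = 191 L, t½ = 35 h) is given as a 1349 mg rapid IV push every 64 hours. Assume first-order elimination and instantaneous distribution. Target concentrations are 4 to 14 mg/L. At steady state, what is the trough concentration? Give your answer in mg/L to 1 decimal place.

2.8 mg/L

Over one 64-h interval, 64/35 ≈ 1.8286 half-lives elapse, leaving f ≈ 0.2815 of each dose.
Single-dose peak C₀ = D/Vd = 1349/191 ≈ 7.063 mg/L.
Steady-state trough Cmin,ss = C₀·f/(1−f) ≈ 7.063 × 0.2815/0.7185 ≈ 2.767 mg/L.
Trough 2.8 mg/L vs MEC 4 mg/L: subtherapeutic.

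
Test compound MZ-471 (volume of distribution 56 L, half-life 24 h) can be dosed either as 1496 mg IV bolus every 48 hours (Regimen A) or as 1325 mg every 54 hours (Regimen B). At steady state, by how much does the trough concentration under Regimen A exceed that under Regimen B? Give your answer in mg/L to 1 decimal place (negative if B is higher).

Regimen A: f = (1/2)^(48/24) ≈ 0.2500; Cmin,ss = (1496/56)·f/(1−f) ≈ 8.905 mg/L.
Regimen B: f = (1/2)^(54/24) ≈ 0.2102; Cmin,ss = (1325/56)·f/(1−f) ≈ 6.297 mg/L.
Difference ≈ 8.905 − 6.297 ≈ 2.608 mg/L.

2.6 mg/L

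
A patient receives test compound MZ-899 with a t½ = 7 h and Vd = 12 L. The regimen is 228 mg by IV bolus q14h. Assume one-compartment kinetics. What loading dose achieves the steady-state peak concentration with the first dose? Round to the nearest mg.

304 mg

f = (1/2)^(14/7) ≈ 0.250000; accumulation ratio R = 1/(1−f) ≈ 1.33333.
Loading dose to hit Cmax,ss on first dose: D_load = D_maint·R ≈ 228 × 1.33333 ≈ 304.00 mg.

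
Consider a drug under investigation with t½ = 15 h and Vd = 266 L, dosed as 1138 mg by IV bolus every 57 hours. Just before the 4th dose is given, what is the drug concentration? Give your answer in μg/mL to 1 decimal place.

0.3 μg/mL

f = (1/2)^(τ/t½) = (1/2)^(57/15) ≈ 0.0718.
C₀ = D/Vd = 1138/266 ≈ 4.278 μg/mL.
Before the 4th dose, 3 doses have been given. Superposition: Cmin = C₀·(f + f² + … + f^3).
≈ 4.278 × (0.0718 + 0.0052 + 0.0004) ≈ 4.278 × 0.0774 ≈ 0.331 μg/mL.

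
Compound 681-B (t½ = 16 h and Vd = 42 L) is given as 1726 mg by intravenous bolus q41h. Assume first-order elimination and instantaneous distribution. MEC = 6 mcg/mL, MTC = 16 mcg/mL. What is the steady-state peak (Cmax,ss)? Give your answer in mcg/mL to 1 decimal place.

k = ln2/t½ = ln2/16 ≈ 0.043322 h⁻¹; fraction remaining f = e^(−kτ) = e^(−0.043322×41) ≈ 0.1693.
At steady state, accumulation factor R = 1/(1 − e^(−kτ)) ≈ 1.2038.
Single-dose peak C₀ = D/Vd = 1726/42 ≈ 41.095 mcg/mL.
Steady-state peak Cmax,ss = C₀·R ≈ 41.095 × 1.2038 ≈ 49.470 mcg/mL.
Peak 49.5 mcg/mL vs MTC 16 mcg/mL: exceeds toxic threshold.

49.5 mcg/mL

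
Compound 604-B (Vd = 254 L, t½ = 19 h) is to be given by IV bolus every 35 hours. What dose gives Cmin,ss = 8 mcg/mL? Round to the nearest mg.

τ/t½ = 35/19 ≈ 1.8421, so f = (1/2)^(35/19) ≈ 0.278914.
Cmin,ss = (D/Vd)·f/(1−f), so D = Cmin,ss·Vd·(1−f)/f.
D = 8 × 254 × (1−f)/f ≈ 8 × 254 × 2.58533 ≈ 5253.39 mg.

5253 mg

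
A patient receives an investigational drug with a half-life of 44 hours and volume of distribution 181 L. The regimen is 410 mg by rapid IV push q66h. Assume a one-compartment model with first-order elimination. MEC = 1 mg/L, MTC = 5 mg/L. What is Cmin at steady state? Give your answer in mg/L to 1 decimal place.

1.2 mg/L

Over one 66-h interval, 66/44 ≈ 1.5 half-lives elapse, leaving f ≈ 0.3536 of each dose.
Accumulation ratio R = 1/(1 − f) ≈ 1/0.6464 ≈ 1.5470.
Single-dose peak C₀ = D/Vd = 410/181 ≈ 2.265 mg/L.
Steady-state peak Cmax,ss = C₀·R ≈ 2.265 × 1.5470 ≈ 3.504 mg/L.
One interval later, Cmin,ss = Cmax,ss·e^(−kτ) ≈ 3.504 × 0.3536 ≈ 1.239 mg/L.
Trough 1.2 mg/L vs MEC 1 mg/L: adequate.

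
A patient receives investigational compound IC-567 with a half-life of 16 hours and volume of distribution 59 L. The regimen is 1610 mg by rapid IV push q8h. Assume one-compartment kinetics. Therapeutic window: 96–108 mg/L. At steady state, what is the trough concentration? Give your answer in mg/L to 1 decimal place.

65.9 mg/L

k = ln2/t½ = ln2/16 ≈ 0.043322 h⁻¹; fraction remaining f = e^(−kτ) = e^(−0.043322×8) ≈ 0.7071.
At steady state, accumulation factor R = 1/(1 − e^(−kτ)) ≈ 3.4141.
Single-dose peak C₀ = D/Vd = 1610/59 ≈ 27.288 mg/L.
Steady-state peak Cmax,ss = C₀·R ≈ 27.288 × 3.4141 ≈ 93.164 mg/L.
Steady-state trough Cmin,ss = Cmax,ss·f ≈ 93.164 × 0.7071 ≈ 65.876 mg/L.
Trough 65.9 mg/L vs MEC 96 mg/L: subtherapeutic.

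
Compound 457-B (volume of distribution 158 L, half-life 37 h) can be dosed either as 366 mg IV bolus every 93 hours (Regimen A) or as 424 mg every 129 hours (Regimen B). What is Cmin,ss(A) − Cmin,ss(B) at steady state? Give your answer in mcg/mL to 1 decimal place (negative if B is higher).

0.2 mcg/mL

Regimen A: f = (1/2)^(93/37) ≈ 0.1751; Cmin,ss = (366/158)·f/(1−f) ≈ 0.492 mcg/mL.
Regimen B: f = (1/2)^(129/37) ≈ 0.0892; Cmin,ss = (424/158)·f/(1−f) ≈ 0.263 mcg/mL.
Difference ≈ 0.492 − 0.263 ≈ 0.229 mcg/mL.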